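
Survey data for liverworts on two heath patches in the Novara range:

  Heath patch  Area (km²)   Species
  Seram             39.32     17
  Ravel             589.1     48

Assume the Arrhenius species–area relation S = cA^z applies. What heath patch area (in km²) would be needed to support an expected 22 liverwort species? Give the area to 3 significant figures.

77.0 km²

z = ln(48/17) / ln(589.1/39.32) = 1.0380 / 2.7069 = 0.3835
c = 17 / 39.32^0.3835 = 17 / 4.088 = 4.159
A = (22/4.159)^(1/0.3835) ⇒ ln A = ln(5.29)/0.3835 = 4.3441
A = e^4.3441 ≈ 77.02 km²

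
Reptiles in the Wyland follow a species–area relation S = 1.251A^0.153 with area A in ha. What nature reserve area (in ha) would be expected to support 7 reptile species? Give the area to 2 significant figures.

77000 ha

7 = 1.251 × A^0.153  ⇒  A^0.153 = 7/1.251 = 5.596
ln A = ln(5.596) / 0.153 = 1.7220 / 0.153 = 11.2547
A = e^11.2547 ≈ 77241 ha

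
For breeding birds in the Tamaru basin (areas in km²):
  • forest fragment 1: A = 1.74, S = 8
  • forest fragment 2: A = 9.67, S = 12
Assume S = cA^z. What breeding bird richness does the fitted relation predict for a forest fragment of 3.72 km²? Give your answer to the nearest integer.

10

z = ln(12/8) / ln(9.67/1.74) = 0.4055 / 1.7151 = 0.2364
c = 8 / 1.74^0.2364 = 8 / 1.14 = 7.018
S₃ = 7.018 × 3.72^0.2364 = 7.018 × 1.364 ≈ 9.574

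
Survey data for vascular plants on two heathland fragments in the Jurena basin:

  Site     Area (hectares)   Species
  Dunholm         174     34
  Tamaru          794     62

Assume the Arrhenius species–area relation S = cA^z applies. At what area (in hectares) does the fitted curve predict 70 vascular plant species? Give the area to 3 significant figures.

1080 hectares

z = ln(62/34) / ln(794/174) = 0.6008 / 1.5180 = 0.3958
c = 34 / 174^0.3958 = 34 / 7.704 = 4.413
A = (70/4.413)^(1/0.3958) ⇒ ln A = ln(15.86)/0.3958 = 6.9837
A = e^6.9837 ≈ 1079 hectares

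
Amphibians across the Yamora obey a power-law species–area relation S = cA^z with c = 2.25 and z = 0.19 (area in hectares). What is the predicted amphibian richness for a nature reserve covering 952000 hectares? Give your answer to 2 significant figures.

31

S = 2.25 × 952000^0.19
ln S = ln 2.25 + 0.19 × ln 952000 = 0.8109 + 0.19 × 13.7663 = 3.4265
S = e^3.4265 ≈ 30.77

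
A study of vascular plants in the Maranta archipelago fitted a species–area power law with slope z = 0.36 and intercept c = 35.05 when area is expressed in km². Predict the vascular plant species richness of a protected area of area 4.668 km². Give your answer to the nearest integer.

61

S = 35.05 × 4.668^0.36 = 35.05 × 1.741 ≈ 61.03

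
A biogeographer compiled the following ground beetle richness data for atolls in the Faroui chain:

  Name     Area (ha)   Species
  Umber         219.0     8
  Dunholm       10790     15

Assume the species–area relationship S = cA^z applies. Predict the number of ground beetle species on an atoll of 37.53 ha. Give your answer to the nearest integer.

6

z = ln(15/8) / ln(10790/219) = 0.6286 / 3.8973 = 0.1613
c = 8 / 219^0.1613 = 8 / 2.385 = 3.354
S₃ = 3.354 × 37.53^0.1613 = 3.354 × 1.794 ≈ 6.019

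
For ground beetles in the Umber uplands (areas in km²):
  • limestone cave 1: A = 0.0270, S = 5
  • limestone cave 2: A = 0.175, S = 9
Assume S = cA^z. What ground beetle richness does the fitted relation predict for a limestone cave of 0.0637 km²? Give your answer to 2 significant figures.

z = ln(9/5) / ln(0.175/0.027) = 0.5878 / 1.8689 = 0.3145
c = 5 / 0.027^0.3145 = 5 / 0.3211 = 15.57
S₃ = 15.57 × 0.0637^0.3145 = 15.57 × 0.4206 ≈ 6.55

6.5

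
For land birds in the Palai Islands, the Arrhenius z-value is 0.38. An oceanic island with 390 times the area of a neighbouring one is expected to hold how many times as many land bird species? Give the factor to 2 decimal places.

9.65

S₂/S₁ = (A₂/A₁)^z = 390^0.38
ln(S₂/S₁) = 0.38 × ln 390 = 0.38 × 5.9661 = 2.2671
S₂/S₁ = e^2.2671 ≈ 9.652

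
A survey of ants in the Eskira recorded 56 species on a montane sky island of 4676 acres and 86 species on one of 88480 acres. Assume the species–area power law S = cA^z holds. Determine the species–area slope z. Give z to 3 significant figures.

Taking logs: ln S = ln c + z ln A, so z = (ln S₂ − ln S₁)/(ln A₂ − ln A₁).
z = ln(86/56) / ln(88480/4676) = ln(1.536) / ln(18.92) = 0.4290 / 2.9403 = 0.1459

0.146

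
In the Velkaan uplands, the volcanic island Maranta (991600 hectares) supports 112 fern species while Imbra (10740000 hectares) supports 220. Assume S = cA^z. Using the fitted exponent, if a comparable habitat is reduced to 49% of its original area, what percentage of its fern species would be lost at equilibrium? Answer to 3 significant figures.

z = ln(220/112) / ln(10740000/991600) = 0.6751 / 2.3824 = 0.2834
S_new/S_old = (A_new/A_old)^z = 0.49^0.2834 = exp(0.2834 × -0.7133) = 0.817
Fraction lost = 1 − 0.817 = 0.183

18.3%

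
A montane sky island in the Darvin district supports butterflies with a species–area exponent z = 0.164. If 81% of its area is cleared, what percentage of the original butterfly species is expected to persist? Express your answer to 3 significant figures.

S_new/S_old = (A_new/A_old)^z = 0.19^0.164
= exp(0.164 × ln 0.19) = exp(0.164 × -1.6607) = exp(-0.2724) ≈ 0.7616

76.2%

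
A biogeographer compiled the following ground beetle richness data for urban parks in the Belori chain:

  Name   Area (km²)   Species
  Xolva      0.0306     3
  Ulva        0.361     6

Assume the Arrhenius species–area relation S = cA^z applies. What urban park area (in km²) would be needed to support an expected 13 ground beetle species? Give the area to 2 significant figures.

z = ln(6/3) / ln(0.361/0.0306) = 0.6931 / 2.4679 = 0.2809
c = 3 / 0.0306^0.2809 = 3 / 0.3756 = 7.988
A = (13/7.988)^(1/0.2809) ⇒ ln A = ln(1.627)/0.2809 = 1.7340
A = e^1.7340 ≈ 5.663 km²

5.7 km²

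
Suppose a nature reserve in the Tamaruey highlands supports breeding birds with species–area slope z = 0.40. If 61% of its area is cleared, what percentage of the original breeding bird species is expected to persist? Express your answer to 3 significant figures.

68.6%

S_new/S_old = (A_new/A_old)^z = 0.39^0.4
= exp(0.4 × ln 0.39) = exp(0.4 × -0.9416) = exp(-0.3766) ≈ 0.6862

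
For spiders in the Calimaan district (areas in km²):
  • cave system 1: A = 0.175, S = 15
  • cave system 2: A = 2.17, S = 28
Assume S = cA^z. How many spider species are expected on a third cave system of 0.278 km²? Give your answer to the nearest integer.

17

z = ln(28/15) / ln(2.17/0.175) = 0.6242 / 2.5177 = 0.2479
c = 15 / 0.175^0.2479 = 15 / 0.6491 = 23.11
S₃ = 23.11 × 0.278^0.2479 = 23.11 × 0.7281 ≈ 16.82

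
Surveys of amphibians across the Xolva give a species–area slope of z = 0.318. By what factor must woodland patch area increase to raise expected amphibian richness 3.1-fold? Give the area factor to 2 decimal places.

(A₂/A₁)^0.318 = 3.1, so A₂/A₁ = 3.1^(1/0.318) = 3.1^3.145
ln(A₂/A₁) = ln 3.1 / 0.318 = 1.1314 / 0.318 = 3.5579
A₂/A₁ = e^3.5579 ≈ 35.09

35.09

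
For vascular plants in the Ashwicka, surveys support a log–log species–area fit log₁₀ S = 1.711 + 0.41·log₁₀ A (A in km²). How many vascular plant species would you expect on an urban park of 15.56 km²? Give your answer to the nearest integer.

158 species

S = 51.4 × 15.56^0.41 = 51.4 × 3.081 ≈ 158.4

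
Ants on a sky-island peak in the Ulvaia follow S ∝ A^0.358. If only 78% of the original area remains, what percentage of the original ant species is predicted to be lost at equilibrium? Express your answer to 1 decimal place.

S_new/S_old = (A_new/A_old)^z = 0.78^0.358
= exp(0.358 × ln 0.78) = exp(0.358 × -0.2485) = exp(-0.0889) ≈ 0.9149
Fraction lost = 1 − 0.9149 = 0.08511

8.5%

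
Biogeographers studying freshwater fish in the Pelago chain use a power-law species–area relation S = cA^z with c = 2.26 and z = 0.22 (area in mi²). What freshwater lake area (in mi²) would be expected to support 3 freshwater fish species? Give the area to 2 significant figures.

3.6 mi²

3 = 2.26 × A^0.22  ⇒  A^0.22 = 3/2.26 = 1.327
ln A = ln(1.327) / 0.22 = 0.2832 / 0.22 = 1.2875
A = e^1.2875 ≈ 3.624 mi²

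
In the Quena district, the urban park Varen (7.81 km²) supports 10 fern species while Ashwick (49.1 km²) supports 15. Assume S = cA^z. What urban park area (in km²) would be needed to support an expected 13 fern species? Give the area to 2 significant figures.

26 km²

z = ln(15/10) / ln(49.1/7.81) = 0.4055 / 1.8385 = 0.2205
c = 10 / 7.81^0.2205 = 10 / 1.574 = 6.355
A = (13/6.355)^(1/0.2205) ⇒ ln A = ln(2.046)/0.2205 = 3.2450
A = e^3.2450 ≈ 25.66 km²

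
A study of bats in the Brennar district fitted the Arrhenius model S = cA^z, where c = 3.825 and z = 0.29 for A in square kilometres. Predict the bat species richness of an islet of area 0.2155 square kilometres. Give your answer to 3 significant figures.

S = 3.825 × 0.2155^0.29
ln S = ln 3.825 + 0.29 × ln 0.2155 = 1.3416 + 0.29 × -1.5348 = 0.8965
S = e^0.8965 ≈ 2.451

2.45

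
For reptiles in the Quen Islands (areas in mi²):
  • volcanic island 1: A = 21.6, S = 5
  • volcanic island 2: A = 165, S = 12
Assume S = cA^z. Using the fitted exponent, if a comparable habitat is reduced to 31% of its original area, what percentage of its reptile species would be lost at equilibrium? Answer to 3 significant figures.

z = ln(12/5) / ln(165/21.6) = 0.8755 / 2.0333 = 0.4306
S_new/S_old = (A_new/A_old)^z = 0.31^0.4306 = exp(0.4306 × -1.1712) = 0.6039
Fraction lost = 1 − 0.6039 = 0.3961

39.6%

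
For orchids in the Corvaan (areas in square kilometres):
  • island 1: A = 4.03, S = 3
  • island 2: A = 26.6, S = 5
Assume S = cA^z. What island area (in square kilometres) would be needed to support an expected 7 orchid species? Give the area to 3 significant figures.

z = ln(5/3) / ln(26.6/4.03) = 0.5108 / 1.8871 = 0.2707
c = 3 / 4.03^0.2707 = 3 / 1.458 = 2.057
A = (7/2.057)^(1/0.2707) ⇒ ln A = ln(3.403)/0.2707 = 4.5239
A = e^4.5239 ≈ 92.2 square kilometres

92.2 square kilometres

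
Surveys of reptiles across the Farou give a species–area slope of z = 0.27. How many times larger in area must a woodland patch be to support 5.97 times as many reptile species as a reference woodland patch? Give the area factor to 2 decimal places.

748.13

(A₂/A₁)^0.27 = 5.97, so A₂/A₁ = 5.97^(1/0.27) = 5.97^3.704
ln(A₂/A₁) = ln 5.97 / 0.27 = 1.7867 / 0.27 = 6.6176
A₂/A₁ = e^6.6176 ≈ 748.1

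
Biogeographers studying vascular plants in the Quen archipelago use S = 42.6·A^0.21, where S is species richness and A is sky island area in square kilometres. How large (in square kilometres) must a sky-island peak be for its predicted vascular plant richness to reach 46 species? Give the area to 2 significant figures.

46 = 42.6 × A^0.21  ⇒  A^0.21 = 46/42.6 = 1.08
ln A = ln(1.08) / 0.21 = 0.0768 / 0.21 = 0.3657
A = e^0.3657 ≈ 1.441 square kilometres

1.4 square kilometres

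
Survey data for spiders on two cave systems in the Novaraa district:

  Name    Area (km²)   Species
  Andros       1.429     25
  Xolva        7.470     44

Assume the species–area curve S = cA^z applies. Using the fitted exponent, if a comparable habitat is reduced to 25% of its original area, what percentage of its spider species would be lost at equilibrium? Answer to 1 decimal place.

z = ln(44/25) / ln(7.47/1.429) = 0.5653 / 1.6539 = 0.3418
S_new/S_old = (A_new/A_old)^z = 0.25^0.3418 = exp(0.3418 × -1.3863) = 0.6226
Fraction lost = 1 − 0.6226 = 0.3774

37.7%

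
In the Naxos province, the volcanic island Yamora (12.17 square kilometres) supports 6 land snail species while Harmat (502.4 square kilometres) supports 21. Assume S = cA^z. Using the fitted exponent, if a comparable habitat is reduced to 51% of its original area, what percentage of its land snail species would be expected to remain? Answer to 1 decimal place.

79.7%

z = ln(21/6) / ln(502.4/12.17) = 1.2528 / 3.7204 = 0.3367
S_new/S_old = (A_new/A_old)^z = 0.51^0.3367 = exp(0.3367 × -0.6733) = 0.7971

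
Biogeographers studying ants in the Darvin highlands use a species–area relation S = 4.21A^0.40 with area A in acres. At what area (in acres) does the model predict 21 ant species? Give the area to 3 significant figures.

55.6 acres

21 = 4.21 × A^0.4  ⇒  A^0.4 = 21/4.21 = 4.988
ln A = ln(4.988) / 0.4 = 1.6071 / 0.4 = 4.0176
A = e^4.0176 ≈ 55.57 acres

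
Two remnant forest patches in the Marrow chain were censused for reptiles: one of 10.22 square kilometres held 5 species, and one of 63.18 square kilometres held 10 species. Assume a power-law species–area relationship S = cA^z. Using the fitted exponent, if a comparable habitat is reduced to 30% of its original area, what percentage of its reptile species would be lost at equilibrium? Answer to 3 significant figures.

z = ln(10/5) / ln(63.18/10.22) = 0.6931 / 1.8216 = 0.3805
S_new/S_old = (A_new/A_old)^z = 0.3^0.3805 = exp(0.3805 × -1.2040) = 0.6325
Fraction lost = 1 − 0.6325 = 0.3675

36.8%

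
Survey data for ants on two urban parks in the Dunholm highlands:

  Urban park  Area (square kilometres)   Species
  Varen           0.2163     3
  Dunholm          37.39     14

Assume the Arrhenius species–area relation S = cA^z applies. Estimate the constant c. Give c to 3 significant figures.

4.74

z = ln(S₂/S₁) / ln(A₂/A₁) = ln(14/3) / ln(37.39/0.2163) = 1.5404 / 5.1525 = 0.2990
c = S₁ / A₁^z = 3 / 0.2163^0.2990 = 3 / 0.6327 = 4.742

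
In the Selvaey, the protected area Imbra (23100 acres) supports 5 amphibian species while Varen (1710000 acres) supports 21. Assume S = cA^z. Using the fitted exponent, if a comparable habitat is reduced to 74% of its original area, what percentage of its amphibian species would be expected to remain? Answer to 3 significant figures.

z = ln(21/5) / ln(1710000/23100) = 1.4351 / 4.3044 = 0.3334
S_new/S_old = (A_new/A_old)^z = 0.74^0.3334 = exp(0.3334 × -0.3011) = 0.9045

90.4%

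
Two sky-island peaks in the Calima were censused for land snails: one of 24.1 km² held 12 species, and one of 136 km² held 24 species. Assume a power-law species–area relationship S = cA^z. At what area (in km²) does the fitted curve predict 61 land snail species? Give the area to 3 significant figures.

z = ln(24/12) / ln(136/24.1) = 0.6931 / 1.7304 = 0.4006
c = 12 / 24.1^0.4006 = 12 / 3.578 = 3.354
A = (61/3.354)^(1/0.4006) ⇒ ln A = ln(18.19)/0.4006 = 7.2414
A = e^7.2414 ≈ 1396 km²

1400 km²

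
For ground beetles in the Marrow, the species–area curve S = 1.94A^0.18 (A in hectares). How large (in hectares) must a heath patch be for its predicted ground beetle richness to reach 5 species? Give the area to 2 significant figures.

5 = 1.94 × A^0.18  ⇒  A^0.18 = 5/1.94 = 2.577
ln A = ln(2.577) / 0.18 = 0.9467 / 0.18 = 5.2597
A = e^5.2597 ≈ 192.4 hectares

190 hectares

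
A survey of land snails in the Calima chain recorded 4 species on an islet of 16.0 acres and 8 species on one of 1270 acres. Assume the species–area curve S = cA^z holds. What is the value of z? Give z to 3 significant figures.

Taking logs: ln S = ln c + z ln A, so z = (ln S₂ − ln S₁)/(ln A₂ − ln A₁).
z = ln(8/4) / ln(1270/16) = ln(2) / ln(79.38) = 0.6931 / 4.3742 = 0.1585

0.158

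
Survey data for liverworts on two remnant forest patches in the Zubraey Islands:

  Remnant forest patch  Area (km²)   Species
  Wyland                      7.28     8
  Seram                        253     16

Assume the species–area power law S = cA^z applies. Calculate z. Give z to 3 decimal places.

0.195

Taking logs: ln S = ln c + z ln A, so z = (ln S₂ − ln S₁)/(ln A₂ − ln A₁).
z = ln(16/8) / ln(253/7.28) = ln(2) / ln(34.75) = 0.6931 / 3.5483 = 0.1953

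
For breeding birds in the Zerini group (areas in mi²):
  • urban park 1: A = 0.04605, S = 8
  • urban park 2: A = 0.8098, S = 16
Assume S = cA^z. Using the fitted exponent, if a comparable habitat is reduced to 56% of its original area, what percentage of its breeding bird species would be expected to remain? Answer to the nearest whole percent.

87%

z = ln(16/8) / ln(0.8098/0.04605) = 0.6931 / 2.8671 = 0.2418
S_new/S_old = (A_new/A_old)^z = 0.56^0.2418 = exp(0.2418 × -0.5798) = 0.8692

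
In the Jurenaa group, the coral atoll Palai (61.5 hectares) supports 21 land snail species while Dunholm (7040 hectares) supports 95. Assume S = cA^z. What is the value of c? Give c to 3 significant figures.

5.66

z = ln(S₂/S₁) / ln(A₂/A₁) = ln(95/21) / ln(7040/61.5) = 1.5094 / 4.7403 = 0.3184
c = S₁ / A₁^z = 21 / 61.5^0.3184 = 21 / 3.712 = 5.658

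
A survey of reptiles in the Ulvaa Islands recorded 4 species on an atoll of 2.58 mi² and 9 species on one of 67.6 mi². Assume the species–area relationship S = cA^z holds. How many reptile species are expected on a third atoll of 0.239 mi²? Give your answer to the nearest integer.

2

z = ln(9/4) / ln(67.6/2.58) = 0.8109 / 3.2658 = 0.2483
c = 4 / 2.58^0.2483 = 4 / 1.265 = 3.161
S₃ = 3.161 × 0.239^0.2483 = 3.161 × 0.7009 ≈ 2.216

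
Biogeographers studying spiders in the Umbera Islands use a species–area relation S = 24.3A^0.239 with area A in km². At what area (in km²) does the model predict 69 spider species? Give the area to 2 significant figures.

79 km²

69 = 24.3 × A^0.239  ⇒  A^0.239 = 69/24.3 = 2.84
ln A = ln(2.84) / 0.239 = 1.0436 / 0.239 = 4.3667
A = e^4.3667 ≈ 78.78 km²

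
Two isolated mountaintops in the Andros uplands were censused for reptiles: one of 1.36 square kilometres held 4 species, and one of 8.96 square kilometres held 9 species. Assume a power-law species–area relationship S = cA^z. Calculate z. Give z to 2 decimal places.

Taking logs: ln S = ln c + z ln A, so z = (ln S₂ − ln S₁)/(ln A₂ − ln A₁).
z = ln(9/4) / ln(8.96/1.36) = ln(2.25) / ln(6.588) = 0.8109 / 1.8853 = 0.4301

0.43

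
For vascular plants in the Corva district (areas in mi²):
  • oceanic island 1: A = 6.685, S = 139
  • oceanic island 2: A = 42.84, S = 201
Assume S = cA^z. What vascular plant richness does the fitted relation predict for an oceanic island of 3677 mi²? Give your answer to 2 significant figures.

z = ln(201/139) / ln(42.84/6.685) = 0.3688 / 1.8576 = 0.1986
c = 139 / 6.685^0.1986 = 139 / 1.458 = 95.32
S₃ = 95.32 × 3677^0.1986 = 95.32 × 5.104 ≈ 486.5

490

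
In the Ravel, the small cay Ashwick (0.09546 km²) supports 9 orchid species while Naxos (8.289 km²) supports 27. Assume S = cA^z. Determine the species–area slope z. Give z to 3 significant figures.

Taking logs: ln S = ln c + z ln A, so z = (ln S₂ − ln S₁)/(ln A₂ − ln A₁).
z = ln(27/9) / ln(8.289/0.09546) = ln(3) / ln(86.83) = 1.0986 / 4.4640 = 0.2461

0.246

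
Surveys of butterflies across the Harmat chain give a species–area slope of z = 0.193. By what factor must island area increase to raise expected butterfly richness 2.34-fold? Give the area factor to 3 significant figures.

(A₂/A₁)^0.193 = 2.34, so A₂/A₁ = 2.34^(1/0.193) = 2.34^5.181
ln(A₂/A₁) = ln 2.34 / 0.193 = 0.8502 / 0.193 = 4.4049
A₂/A₁ = e^4.4049 ≈ 81.85

81.9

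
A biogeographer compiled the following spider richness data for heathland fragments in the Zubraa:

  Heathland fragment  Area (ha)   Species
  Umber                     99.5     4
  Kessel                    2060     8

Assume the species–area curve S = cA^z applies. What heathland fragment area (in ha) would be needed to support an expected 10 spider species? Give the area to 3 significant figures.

5460 ha

z = ln(8/4) / ln(2060/99.5) = 0.6931 / 3.0303 = 0.2287
c = 4 / 99.5^0.2287 = 4 / 2.864 = 1.397
A = (10/1.397)^(1/0.2287) ⇒ ln A = ln(7.16)/0.2287 = 8.6060
A = e^8.6060 ≈ 5464 ha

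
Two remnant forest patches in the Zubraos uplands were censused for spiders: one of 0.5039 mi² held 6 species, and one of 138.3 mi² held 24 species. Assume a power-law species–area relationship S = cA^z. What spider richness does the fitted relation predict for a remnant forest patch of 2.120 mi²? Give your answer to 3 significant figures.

z = ln(24/6) / ln(138.3/0.5039) = 1.3863 / 5.6148 = 0.2469
c = 6 / 0.5039^0.2469 = 6 / 0.8443 = 7.106
S₃ = 7.106 × 2.12^0.2469 = 7.106 × 1.204 ≈ 8.555

8.55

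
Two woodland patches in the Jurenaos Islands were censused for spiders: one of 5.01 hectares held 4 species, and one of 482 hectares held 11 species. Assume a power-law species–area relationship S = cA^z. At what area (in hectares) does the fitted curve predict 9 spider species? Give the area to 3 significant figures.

z = ln(11/4) / ln(482/5.01) = 1.0116 / 4.5665 = 0.2215
c = 4 / 5.01^0.2215 = 4 / 1.429 = 2.799
A = (9/2.799)^(1/0.2215) ⇒ ln A = ln(3.215)/0.2215 = 5.2721
A = e^5.2721 ≈ 194.8 hectares

195 hectares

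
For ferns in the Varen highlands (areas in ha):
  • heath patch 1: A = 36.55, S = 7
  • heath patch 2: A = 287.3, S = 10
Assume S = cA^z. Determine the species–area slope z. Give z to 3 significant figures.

Taking logs: ln S = ln c + z ln A, so z = (ln S₂ − ln S₁)/(ln A₂ − ln A₁).
z = ln(10/7) / ln(287.3/36.55) = ln(1.429) / ln(7.86) = 0.3567 / 2.0618 = 0.1730

0.173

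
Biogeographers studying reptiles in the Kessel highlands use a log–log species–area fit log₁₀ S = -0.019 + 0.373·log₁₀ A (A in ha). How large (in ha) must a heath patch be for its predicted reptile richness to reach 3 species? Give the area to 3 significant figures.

21.4 ha

3 = 0.9572 × A^0.373  ⇒  A^0.373 = 3/0.9572 = 3.134
ln A = ln(3.134) / 0.373 = 1.1424 / 0.373 = 3.0626
A = e^3.0626 ≈ 21.38 ha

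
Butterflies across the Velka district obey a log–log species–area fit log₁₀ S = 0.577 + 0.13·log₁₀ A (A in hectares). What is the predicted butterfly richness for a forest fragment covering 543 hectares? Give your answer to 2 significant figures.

8.6

S = 3.776 × 543^0.13 = 3.776 × 2.267 ≈ 8.561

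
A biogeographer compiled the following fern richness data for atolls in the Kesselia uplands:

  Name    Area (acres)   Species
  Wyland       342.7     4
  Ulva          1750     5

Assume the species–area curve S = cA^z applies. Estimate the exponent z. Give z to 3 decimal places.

Taking logs: ln S = ln c + z ln A, so z = (ln S₂ − ln S₁)/(ln A₂ − ln A₁).
z = ln(5/4) / ln(1750/342.7) = ln(1.25) / ln(5.107) = 0.2231 / 1.6305 = 0.1369

0.137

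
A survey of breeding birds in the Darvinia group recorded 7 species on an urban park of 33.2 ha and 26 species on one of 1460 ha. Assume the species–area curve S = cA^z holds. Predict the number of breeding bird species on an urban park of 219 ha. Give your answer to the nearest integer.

z = ln(26/7) / ln(1460/33.2) = 1.3122 / 3.7836 = 0.3468
c = 7 / 33.2^0.3468 = 7 / 3.369 = 2.078
S₃ = 2.078 × 219^0.3468 = 2.078 × 6.482 ≈ 13.47

13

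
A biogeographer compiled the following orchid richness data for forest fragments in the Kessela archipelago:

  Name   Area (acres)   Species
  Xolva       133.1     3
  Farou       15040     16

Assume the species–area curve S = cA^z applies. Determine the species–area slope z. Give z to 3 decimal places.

Taking logs: ln S = ln c + z ln A, so z = (ln S₂ − ln S₁)/(ln A₂ − ln A₁).
z = ln(16/3) / ln(15040/133.1) = ln(5.333) / ln(113) = 1.6740 / 4.7274 = 0.3541

0.354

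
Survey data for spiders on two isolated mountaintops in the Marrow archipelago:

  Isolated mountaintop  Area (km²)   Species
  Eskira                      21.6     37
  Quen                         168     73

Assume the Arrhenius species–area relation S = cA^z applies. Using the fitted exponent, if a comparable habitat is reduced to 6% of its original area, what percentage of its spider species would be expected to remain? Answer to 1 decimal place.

z = ln(73/37) / ln(168/21.6) = 0.6795 / 2.0513 = 0.3313
S_new/S_old = (A_new/A_old)^z = 0.06^0.3313 = exp(0.3313 × -2.8134) = 0.3938

39.4%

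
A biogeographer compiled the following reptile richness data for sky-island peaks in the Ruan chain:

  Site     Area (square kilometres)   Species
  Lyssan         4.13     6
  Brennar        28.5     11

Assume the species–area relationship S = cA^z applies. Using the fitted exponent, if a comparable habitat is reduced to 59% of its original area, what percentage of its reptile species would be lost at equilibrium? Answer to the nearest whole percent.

z = ln(11/6) / ln(28.5/4.13) = 0.6061 / 1.9316 = 0.3138
S_new/S_old = (A_new/A_old)^z = 0.59^0.3138 = exp(0.3138 × -0.5276) = 0.8474
Fraction lost = 1 − 0.8474 = 0.1526

15%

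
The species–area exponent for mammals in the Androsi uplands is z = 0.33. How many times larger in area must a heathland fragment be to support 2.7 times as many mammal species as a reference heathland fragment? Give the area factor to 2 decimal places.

20.28

(A₂/A₁)^0.33 = 2.7, so A₂/A₁ = 2.7^(1/0.33) = 2.7^3.03
ln(A₂/A₁) = ln 2.7 / 0.33 = 0.9933 / 0.33 = 3.0099
A₂/A₁ = e^3.0099 ≈ 20.28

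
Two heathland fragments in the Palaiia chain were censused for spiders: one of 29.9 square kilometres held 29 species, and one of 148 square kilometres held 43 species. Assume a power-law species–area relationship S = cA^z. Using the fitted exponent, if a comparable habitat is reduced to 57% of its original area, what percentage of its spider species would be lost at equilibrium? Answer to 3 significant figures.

12.9%

z = ln(43/29) / ln(148/29.9) = 0.3939 / 1.5994 = 0.2463
S_new/S_old = (A_new/A_old)^z = 0.57^0.2463 = exp(0.2463 × -0.5621) = 0.8707
Fraction lost = 1 − 0.8707 = 0.1293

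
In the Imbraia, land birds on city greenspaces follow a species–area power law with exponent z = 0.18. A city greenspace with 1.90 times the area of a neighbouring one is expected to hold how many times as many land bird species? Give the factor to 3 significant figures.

1.12

S₂/S₁ = (A₂/A₁)^z = 1.9^0.18
ln(S₂/S₁) = 0.18 × ln 1.9 = 0.18 × 0.6419 = 0.1155
S₂/S₁ = e^0.1155 ≈ 1.122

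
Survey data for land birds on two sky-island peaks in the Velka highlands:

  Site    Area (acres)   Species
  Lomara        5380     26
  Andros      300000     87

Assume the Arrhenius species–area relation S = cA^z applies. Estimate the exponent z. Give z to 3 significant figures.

0.300

Taking logs: ln S = ln c + z ln A, so z = (ln S₂ − ln S₁)/(ln A₂ − ln A₁).
z = ln(87/26) / ln(300000/5380) = ln(3.346) / ln(55.76) = 1.2078 / 4.0211 = 0.3004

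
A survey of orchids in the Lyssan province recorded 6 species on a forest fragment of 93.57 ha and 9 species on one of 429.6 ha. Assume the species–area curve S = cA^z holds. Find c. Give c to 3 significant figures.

z = ln(S₂/S₁) / ln(A₂/A₁) = ln(9/6) / ln(429.6/93.57) = 0.4055 / 1.5241 = 0.2660
c = S₁ / A₁^z = 6 / 93.57^0.2660 = 6 / 3.345 = 1.794

1.79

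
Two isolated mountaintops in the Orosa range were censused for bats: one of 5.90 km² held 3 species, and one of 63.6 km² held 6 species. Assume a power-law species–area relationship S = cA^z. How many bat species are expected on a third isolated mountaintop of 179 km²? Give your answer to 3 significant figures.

8.11

z = ln(6/3) / ln(63.6/5.9) = 0.6931 / 2.3777 = 0.2915
c = 3 / 5.9^0.2915 = 3 / 1.678 = 1.788
S₃ = 1.788 × 179^0.2915 = 1.788 × 4.537 ≈ 8.113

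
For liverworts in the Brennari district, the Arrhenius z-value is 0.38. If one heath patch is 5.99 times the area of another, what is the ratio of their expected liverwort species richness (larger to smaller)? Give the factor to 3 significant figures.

S₂/S₁ = (A₂/A₁)^z = 5.99^0.38
ln(S₂/S₁) = 0.38 × ln 5.99 = 0.38 × 1.7901 = 0.6802
S₂/S₁ = e^0.6802 ≈ 1.974

1.97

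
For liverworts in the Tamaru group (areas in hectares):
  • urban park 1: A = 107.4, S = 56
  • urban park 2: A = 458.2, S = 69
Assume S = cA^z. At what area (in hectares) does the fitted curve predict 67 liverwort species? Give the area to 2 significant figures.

z = ln(69/56) / ln(458.2/107.4) = 0.2088 / 1.4507 = 0.1439
c = 56 / 107.4^0.1439 = 56 / 1.96 = 28.57
A = (67/28.57)^(1/0.1439) ⇒ ln A = ln(2.345)/0.1439 = 5.9229
A = e^5.9229 ≈ 373.5 hectares

370 hectares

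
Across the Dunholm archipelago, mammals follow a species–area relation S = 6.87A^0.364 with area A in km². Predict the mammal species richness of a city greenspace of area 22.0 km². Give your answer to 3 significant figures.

21.2

S = 6.87 × 22^0.364
ln S = ln 6.87 + 0.364 × ln 22 = 1.9272 + 0.364 × 3.0910 = 3.0523
S = e^3.0523 ≈ 21.16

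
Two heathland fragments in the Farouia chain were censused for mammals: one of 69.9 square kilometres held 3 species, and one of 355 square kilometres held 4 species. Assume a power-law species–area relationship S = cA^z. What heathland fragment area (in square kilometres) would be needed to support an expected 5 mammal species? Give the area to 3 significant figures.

z = ln(4/3) / ln(355/69.9) = 0.2877 / 1.6251 = 0.1770
c = 3 / 69.9^0.1770 = 3 / 2.121 = 1.414
A = (5/1.414)^(1/0.1770) ⇒ ln A = ln(3.535)/0.1770 = 7.1326
A = e^7.1326 ≈ 1252 square kilometres

1250 square kilometres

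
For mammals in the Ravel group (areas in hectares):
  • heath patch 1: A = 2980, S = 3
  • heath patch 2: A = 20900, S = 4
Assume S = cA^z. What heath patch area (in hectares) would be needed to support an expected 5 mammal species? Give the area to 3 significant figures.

z = ln(4/3) / ln(20900/2980) = 0.2877 / 1.9478 = 0.1477
c = 3 / 2980^0.1477 = 3 / 3.259 = 0.9205
A = (5/0.9205)^(1/0.1477) ⇒ ln A = ln(5.432)/0.1477 = 11.4584
A = e^11.4584 ≈ 94689 hectares

94700 hectares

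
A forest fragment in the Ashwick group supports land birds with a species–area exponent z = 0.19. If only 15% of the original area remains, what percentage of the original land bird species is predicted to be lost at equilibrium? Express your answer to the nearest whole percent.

S_new/S_old = (A_new/A_old)^z = 0.15^0.19
= exp(0.19 × ln 0.15) = exp(0.19 × -1.8971) = exp(-0.3605) ≈ 0.6974
Fraction lost = 1 − 0.6974 = 0.3026

30%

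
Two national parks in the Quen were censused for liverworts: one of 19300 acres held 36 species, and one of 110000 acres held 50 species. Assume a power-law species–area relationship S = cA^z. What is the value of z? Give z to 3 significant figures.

0.189

Taking logs: ln S = ln c + z ln A, so z = (ln S₂ − ln S₁)/(ln A₂ − ln A₁).
z = ln(50/36) / ln(110000/19300) = ln(1.389) / ln(5.699) = 0.3285 / 1.7404 = 0.1888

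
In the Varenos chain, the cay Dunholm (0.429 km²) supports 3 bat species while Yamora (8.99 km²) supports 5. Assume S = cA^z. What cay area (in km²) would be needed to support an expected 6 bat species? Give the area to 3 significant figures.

26.6 km²

z = ln(5/3) / ln(8.99/0.429) = 0.5108 / 3.0424 = 0.1679
c = 3 / 0.429^0.1679 = 3 / 0.8675 = 3.458
A = (6/3.458)^(1/0.1679) ⇒ ln A = ln(1.735)/0.1679 = 3.2820
A = e^3.2820 ≈ 26.63 km²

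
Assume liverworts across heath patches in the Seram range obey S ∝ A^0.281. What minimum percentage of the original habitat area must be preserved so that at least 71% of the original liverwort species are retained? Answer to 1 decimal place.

Need (A_new/A_old)^0.281 = 0.71, so A_new/A_old = 0.71^(1/0.281) = 0.71^3.559
ln(A_new/A_old) = ln 0.71 / 0.281 = -0.3425 / 0.281 = -1.2188
A_new/A_old = e^-1.2188 ≈ 0.2956

29.6%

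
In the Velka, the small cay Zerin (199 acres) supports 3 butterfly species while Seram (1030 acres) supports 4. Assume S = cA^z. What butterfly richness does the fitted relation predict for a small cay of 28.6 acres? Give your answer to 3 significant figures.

2.14

z = ln(4/3) / ln(1030/199) = 0.2877 / 1.6440 = 0.1750
c = 3 / 199^0.1750 = 3 / 2.525 = 1.188
S₃ = 1.188 × 28.6^0.1750 = 1.188 × 1.798 ≈ 2.136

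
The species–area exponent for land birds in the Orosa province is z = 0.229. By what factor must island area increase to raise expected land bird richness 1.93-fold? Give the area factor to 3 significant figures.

17.7

(A₂/A₁)^0.229 = 1.93, so A₂/A₁ = 1.93^(1/0.229) = 1.93^4.367
ln(A₂/A₁) = ln 1.93 / 0.229 = 0.6575 / 0.229 = 2.8713
A₂/A₁ = e^2.8713 ≈ 17.66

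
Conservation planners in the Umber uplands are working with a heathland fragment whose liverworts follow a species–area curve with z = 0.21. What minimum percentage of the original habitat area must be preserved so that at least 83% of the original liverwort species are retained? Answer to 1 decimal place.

Need (A_new/A_old)^0.21 = 0.83, so A_new/A_old = 0.83^(1/0.21) = 0.83^4.762
ln(A_new/A_old) = ln 0.83 / 0.21 = -0.1863 / 0.21 = -0.8873
A_new/A_old = e^-0.8873 ≈ 0.4118

41.2%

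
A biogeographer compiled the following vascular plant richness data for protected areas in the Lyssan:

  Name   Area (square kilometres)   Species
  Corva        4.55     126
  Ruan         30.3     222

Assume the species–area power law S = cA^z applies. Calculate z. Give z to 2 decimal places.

Taking logs: ln S = ln c + z ln A, so z = (ln S₂ − ln S₁)/(ln A₂ − ln A₁).
z = ln(222/126) / ln(30.3/4.55) = ln(1.762) / ln(6.659) = 0.5664 / 1.8960 = 0.2987

0.30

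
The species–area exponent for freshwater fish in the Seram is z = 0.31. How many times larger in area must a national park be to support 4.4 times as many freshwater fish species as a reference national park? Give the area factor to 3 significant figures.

(A₂/A₁)^0.31 = 4.4, so A₂/A₁ = 4.4^(1/0.31) = 4.4^3.226
ln(A₂/A₁) = ln 4.4 / 0.31 = 1.4816 / 0.31 = 4.7794
A₂/A₁ = e^4.7794 ≈ 119

119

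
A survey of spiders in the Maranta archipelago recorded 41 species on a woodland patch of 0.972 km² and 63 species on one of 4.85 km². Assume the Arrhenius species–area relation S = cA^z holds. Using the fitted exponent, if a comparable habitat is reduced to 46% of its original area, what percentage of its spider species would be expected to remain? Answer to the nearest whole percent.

z = ln(63/41) / ln(4.85/0.972) = 0.4296 / 1.6074 = 0.2672
S_new/S_old = (A_new/A_old)^z = 0.46^0.2672 = exp(0.2672 × -0.7765) = 0.8126

81%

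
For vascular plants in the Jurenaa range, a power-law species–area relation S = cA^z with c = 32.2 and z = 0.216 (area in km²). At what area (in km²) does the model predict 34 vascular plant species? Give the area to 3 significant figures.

34 = 32.2 × A^0.216  ⇒  A^0.216 = 34/32.2 = 1.056
ln A = ln(1.056) / 0.216 = 0.0544 / 0.216 = 0.2518
A = e^0.2518 ≈ 1.286 km²

1.29 km²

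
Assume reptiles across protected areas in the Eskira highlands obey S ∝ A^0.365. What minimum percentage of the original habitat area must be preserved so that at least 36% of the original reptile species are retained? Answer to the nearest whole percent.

Need (A_new/A_old)^0.365 = 0.36, so A_new/A_old = 0.36^(1/0.365) = 0.36^2.74
ln(A_new/A_old) = ln 0.36 / 0.365 = -1.0217 / 0.365 = -2.7990
A_new/A_old = e^-2.7990 ≈ 0.06087

6%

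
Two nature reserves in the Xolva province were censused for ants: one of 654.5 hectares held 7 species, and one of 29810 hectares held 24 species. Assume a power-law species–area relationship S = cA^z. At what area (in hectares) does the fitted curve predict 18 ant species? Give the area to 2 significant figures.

12000 hectares

z = ln(24/7) / ln(29810/654.5) = 1.2321 / 3.8187 = 0.3227
c = 7 / 654.5^0.3227 = 7 / 8.102 = 0.864
A = (18/0.864)^(1/0.3227) ⇒ ln A = ln(20.83)/0.3227 = 9.4110
A = e^9.4110 ≈ 12222 hectares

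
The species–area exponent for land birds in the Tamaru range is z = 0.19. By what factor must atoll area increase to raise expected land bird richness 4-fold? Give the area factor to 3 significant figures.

1470

(A₂/A₁)^0.19 = 4, so A₂/A₁ = 4^(1/0.19) = 4^5.263
ln(A₂/A₁) = ln 4 / 0.19 = 1.3863 / 0.19 = 7.2963
A₂/A₁ = e^7.2963 ≈ 1475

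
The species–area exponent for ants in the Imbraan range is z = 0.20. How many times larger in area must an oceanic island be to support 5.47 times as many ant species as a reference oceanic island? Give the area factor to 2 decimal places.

(A₂/A₁)^0.2 = 5.47, so A₂/A₁ = 5.47^(1/0.2) = 5.47^5
ln(A₂/A₁) = ln 5.47 / 0.2 = 1.6993 / 0.2 = 8.4964
A₂/A₁ = e^8.4964 ≈ 4897

4897.07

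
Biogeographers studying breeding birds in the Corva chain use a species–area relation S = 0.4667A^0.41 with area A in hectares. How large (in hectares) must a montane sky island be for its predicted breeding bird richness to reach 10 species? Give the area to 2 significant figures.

1800 hectares

10 = 0.4667 × A^0.41  ⇒  A^0.41 = 10/0.4667 = 21.43
ln A = ln(21.43) / 0.41 = 3.0647 / 0.41 = 7.4748
A = e^7.4748 ≈ 1763 hectares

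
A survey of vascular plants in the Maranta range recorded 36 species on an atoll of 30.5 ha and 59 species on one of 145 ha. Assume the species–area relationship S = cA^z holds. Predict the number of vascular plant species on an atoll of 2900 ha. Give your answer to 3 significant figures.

152

z = ln(59/36) / ln(145/30.5) = 0.4940 / 1.5590 = 0.3169
c = 36 / 30.5^0.3169 = 36 / 2.954 = 12.19
S₃ = 12.19 × 2900^0.3169 = 12.19 × 12.51 ≈ 152.4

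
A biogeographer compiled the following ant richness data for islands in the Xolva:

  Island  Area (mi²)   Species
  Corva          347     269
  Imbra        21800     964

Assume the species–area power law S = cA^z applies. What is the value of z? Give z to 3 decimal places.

0.308

Taking logs: ln S = ln c + z ln A, so z = (ln S₂ − ln S₁)/(ln A₂ − ln A₁).
z = ln(964/269) / ln(21800/347) = ln(3.584) / ln(62.82) = 1.2764 / 4.1403 = 0.3083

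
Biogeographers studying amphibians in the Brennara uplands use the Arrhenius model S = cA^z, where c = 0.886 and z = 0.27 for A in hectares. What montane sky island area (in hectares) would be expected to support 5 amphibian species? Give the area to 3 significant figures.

607 hectares

5 = 0.886 × A^0.27  ⇒  A^0.27 = 5/0.886 = 5.643
ln A = ln(5.643) / 0.27 = 1.7305 / 0.27 = 6.4092
A = e^6.4092 ≈ 607.4 hectares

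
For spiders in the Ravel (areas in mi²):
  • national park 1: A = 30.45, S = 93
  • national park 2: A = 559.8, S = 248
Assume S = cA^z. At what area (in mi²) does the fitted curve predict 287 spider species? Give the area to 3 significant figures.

z = ln(248/93) / ln(559.8/30.45) = 0.9808 / 2.9115 = 0.3369
c = 93 / 30.45^0.3369 = 93 / 3.161 = 29.42
A = (287/29.42)^(1/0.3369) ⇒ ln A = ln(9.754)/0.3369 = 6.7611
A = e^6.7611 ≈ 863.6 mi²

864 mi²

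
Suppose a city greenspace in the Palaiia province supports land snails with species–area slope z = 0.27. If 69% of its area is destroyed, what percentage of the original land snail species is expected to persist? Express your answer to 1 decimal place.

S_new/S_old = (A_new/A_old)^z = 0.31^0.27
= exp(0.27 × ln 0.31) = exp(0.27 × -1.1712) = exp(-0.3162) ≈ 0.7289

72.9%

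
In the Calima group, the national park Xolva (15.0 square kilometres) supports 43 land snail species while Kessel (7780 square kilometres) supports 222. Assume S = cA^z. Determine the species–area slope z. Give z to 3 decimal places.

0.263

Taking logs: ln S = ln c + z ln A, so z = (ln S₂ − ln S₁)/(ln A₂ − ln A₁).
z = ln(222/43) / ln(7780/15) = ln(5.163) / ln(518.7) = 1.6415 / 6.2513 = 0.2626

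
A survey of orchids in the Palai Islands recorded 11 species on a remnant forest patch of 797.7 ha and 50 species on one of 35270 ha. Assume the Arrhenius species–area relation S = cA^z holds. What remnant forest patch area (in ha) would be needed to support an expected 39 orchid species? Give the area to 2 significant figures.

z = ln(50/11) / ln(35270/797.7) = 1.5141 / 3.7891 = 0.3996
c = 11 / 797.7^0.3996 = 11 / 14.44 = 0.7617
A = (39/0.7617)^(1/0.3996) ⇒ ln A = ln(51.2)/0.3996 = 9.8490
A = e^9.8490 ≈ 18940 ha

19000 ha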